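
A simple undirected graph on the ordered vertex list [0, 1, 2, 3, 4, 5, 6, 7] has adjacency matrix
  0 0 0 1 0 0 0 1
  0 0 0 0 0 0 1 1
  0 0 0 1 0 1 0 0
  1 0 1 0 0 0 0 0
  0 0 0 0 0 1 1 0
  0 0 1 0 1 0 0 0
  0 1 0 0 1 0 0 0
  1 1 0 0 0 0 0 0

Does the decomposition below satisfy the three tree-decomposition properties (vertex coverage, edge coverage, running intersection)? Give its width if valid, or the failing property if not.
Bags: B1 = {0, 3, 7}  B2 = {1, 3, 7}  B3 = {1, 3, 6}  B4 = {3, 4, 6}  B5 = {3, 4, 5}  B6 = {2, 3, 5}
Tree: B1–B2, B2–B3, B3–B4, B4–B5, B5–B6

Yes; width 2.

Vertex coverage: the bags together contain {0, 1, 2, 3, 4, 5, 6, 7}, the full vertex set. Edge coverage: each edge of G has both endpoints in at least one bag. Running intersection: for every vertex, the bags containing it form a connected subtree. All three properties hold, so this is a valid tree decomposition of width max|bag| − 1 = 2, and hence tw(G) ≤ 2.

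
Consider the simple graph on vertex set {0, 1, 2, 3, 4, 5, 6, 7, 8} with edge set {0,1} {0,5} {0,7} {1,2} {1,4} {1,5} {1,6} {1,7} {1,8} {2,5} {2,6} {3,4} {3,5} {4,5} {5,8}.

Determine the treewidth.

A width-2 tree decomposition is:
Bags: B1 = {0, 1, 5}  B2 = {1, 4, 5}  B3 = {0, 1, 7}  B4 = {1, 5, 8}  B5 = {3, 4, 5}  B6 = {1, 2, 5}  B7 = {1, 2, 6}
Tree: B1–B2, B1–B3, B2–B4, B2–B5, B1–B6, B6–B7
Every bag has size at most 3, so the width is 3 − 1 = 2 and tw(G) ≤ 2. For the lower bound, the 3 vertices {0, 1, 5} are pairwise adjacent, and any tree decomposition puts a clique entirely inside one bag — forcing width ≥ 2. Therefore the treewidth is 2.

2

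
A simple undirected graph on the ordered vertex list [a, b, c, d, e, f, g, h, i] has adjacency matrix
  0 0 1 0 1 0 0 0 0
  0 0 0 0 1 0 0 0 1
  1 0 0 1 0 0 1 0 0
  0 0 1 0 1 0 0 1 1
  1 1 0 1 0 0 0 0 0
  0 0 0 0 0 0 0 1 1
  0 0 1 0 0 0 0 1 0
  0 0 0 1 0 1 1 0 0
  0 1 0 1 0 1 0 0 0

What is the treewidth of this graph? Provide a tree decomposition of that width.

Each bag holds 4 vertices, so the decomposition has width 3, which upper-bounds the treewidth. For the lower bound: the 4 vertex sets {a,c,g}, {h}, {d}, {b,e,f,i} are disjoint, each induces a connected subgraph, and every pair is joined by at least one edge of G. Contracting each set to a single vertex therefore yields K_{4} as a minor, and since treewidth is minor-monotone, tw(G) ≥ tw(K_{4}) = 3. Combining the bounds, tw(G) = 3.

Treewidth 3.
One such decomposition:
Bags: B1 = {a, c, g, h}  B2 = {a, c, d, h}  B3 = {a, d, e, h}  B4 = {d, e, f, h}  B5 = {d, e, f, i}  B6 = {b, e, f, i}
Tree: B1–B2, B2–B3, B3–B4, B4–B5, B5–B6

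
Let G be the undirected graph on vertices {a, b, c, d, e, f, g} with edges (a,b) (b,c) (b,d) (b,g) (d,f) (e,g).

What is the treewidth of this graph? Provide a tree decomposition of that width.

Each bag holds 2 vertices, so the decomposition has width 1, which upper-bounds the treewidth. Since G has at least one edge (e.g. b–g), it is not an edgeless graph, so tw(G) ≥ 1. Therefore the treewidth is 1.

Treewidth 1.
One such decomposition:
Bags: B1 = {b, g}  B2 = {b, c}  B3 = {e, g}  B4 = {b, d}  B5 = {d, f}  B6 = {a, b}
Tree: B1–B2, B1–B3, B2–B4, B4–B5, B2–B6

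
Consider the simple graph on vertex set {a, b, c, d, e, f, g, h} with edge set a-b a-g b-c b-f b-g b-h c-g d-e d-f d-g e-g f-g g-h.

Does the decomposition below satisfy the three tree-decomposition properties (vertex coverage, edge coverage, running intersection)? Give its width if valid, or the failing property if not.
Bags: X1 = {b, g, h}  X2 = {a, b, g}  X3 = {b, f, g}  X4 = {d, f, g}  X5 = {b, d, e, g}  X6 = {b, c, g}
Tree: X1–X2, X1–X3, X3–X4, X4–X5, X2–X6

A tree decomposition must satisfy three properties: every vertex lies in some bag; for every edge, both endpoints lie together in some bag; and for every vertex, the bags containing it form a connected subtree. Here bags containing vertex b are not connected in the tree, so the decomposition is invalid.

No — bags containing vertex b are not connected in the tree.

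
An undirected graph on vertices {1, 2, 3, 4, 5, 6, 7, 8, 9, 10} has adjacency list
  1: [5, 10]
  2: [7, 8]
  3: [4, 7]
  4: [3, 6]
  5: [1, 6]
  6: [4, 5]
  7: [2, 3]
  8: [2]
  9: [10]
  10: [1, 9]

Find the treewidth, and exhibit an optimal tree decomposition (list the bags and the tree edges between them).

Treewidth 1.
One such decomposition:
Bags: B1 = {9, 10}  B2 = {1, 10}  B3 = {1, 5}  B4 = {5, 6}  B5 = {4, 6}  B6 = {3, 4}  B7 = {3, 7}  B8 = {2, 7}  B9 = {2, 8}
Tree: B1–B2, B2–B3, B3–B4, B4–B5, B5–B6, B6–B7, B7–B8, B8–B9

Every bag has size at most 2, so the width is 2 − 1 = 1 and tw(G) ≤ 1. G has an edge, so its treewidth is at least 1. Therefore the treewidth is 1.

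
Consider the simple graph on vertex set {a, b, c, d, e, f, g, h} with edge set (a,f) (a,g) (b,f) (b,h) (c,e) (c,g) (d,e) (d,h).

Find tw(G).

2

A width-2 tree decomposition is:
Bags: B1 = {a, c, g}  B2 = {a, c, f}  B3 = {b, c, f}  B4 = {b, c, h}  B5 = {c, d, h}  B6 = {c, d, e}
Tree: B1–B2, B2–B3, B3–B4, B4–B5, B5–B6
Each bag holds 3 vertices, so the decomposition has width 2, which upper-bounds the treewidth. Since c–g–a–f–b–h–d–e–c is a cycle in G, G is not acyclic. Forests are exactly the graphs of treewidth ≤ 1, so tw(G) ≥ 2. Combining the bounds, tw(G) = 2.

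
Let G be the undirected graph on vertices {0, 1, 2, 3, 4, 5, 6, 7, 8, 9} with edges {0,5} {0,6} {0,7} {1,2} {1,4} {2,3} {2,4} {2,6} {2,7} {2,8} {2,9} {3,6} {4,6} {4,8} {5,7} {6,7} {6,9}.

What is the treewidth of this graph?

2

A width-2 tree decomposition is:
Bags: B1 = {2, 4, 6}  B2 = {2, 3, 6}  B3 = {2, 6, 7}  B4 = {0, 6, 7}  B5 = {2, 6, 9}  B6 = {2, 4, 8}  B7 = {0, 5, 7}  B8 = {1, 2, 4}
Tree: B1–B2, B2–B3, B3–B4, B1–B5, B1–B6, B4–B7, B6–B8
Every bag has size at most 3, so the width is 3 − 1 = 2 and tw(G) ≤ 2. For the lower bound, the 3 vertices {0, 5, 7} are pairwise adjacent, and any tree decomposition puts a clique entirely inside one bag — forcing width ≥ 2. Hence tw(G) = 2 exactly.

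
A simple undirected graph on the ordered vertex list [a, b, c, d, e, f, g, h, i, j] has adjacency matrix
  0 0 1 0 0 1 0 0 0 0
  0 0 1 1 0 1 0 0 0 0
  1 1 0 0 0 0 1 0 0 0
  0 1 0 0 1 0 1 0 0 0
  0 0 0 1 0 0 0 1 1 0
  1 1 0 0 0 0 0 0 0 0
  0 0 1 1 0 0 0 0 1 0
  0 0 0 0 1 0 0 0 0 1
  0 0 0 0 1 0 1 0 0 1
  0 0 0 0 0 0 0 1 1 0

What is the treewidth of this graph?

A width-2 tree decomposition is:
Bags: B1 = {a, c, f}  B2 = {b, c, f}  B3 = {b, c, g}  B4 = {b, d, g}  B5 = {d, g, i}  B6 = {d, e, i}  B7 = {e, i, j}  B8 = {e, h, j}
Tree: B1–B2, B2–B3, B3–B4, B4–B5, B5–B6, B6–B7, B7–B8
The largest bag has 3 vertices, giving width 2; this decomposition certifies tw(G) ≤ 2. Since a–f–b–c–a is a cycle in G, G is not acyclic. Forests are exactly the graphs of treewidth ≤ 1, so tw(G) ≥ 2. The upper and lower bounds meet at 2, so that is the treewidth.

2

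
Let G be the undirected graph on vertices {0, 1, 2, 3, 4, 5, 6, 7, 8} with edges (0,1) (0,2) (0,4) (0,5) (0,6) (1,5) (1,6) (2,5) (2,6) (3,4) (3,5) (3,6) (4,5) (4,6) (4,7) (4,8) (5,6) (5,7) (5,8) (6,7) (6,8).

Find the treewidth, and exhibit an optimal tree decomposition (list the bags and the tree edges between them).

Each bag holds 4 vertices, so the decomposition has width 3, which upper-bounds the treewidth. For the lower bound, the 4 vertices {0, 1, 5, 6} are pairwise adjacent, and any tree decomposition puts a clique entirely inside one bag — forcing width ≥ 3. Combining the bounds, tw(G) = 3.

Treewidth 3.
One optimal decomposition is:
Bags: B1 = {3, 4, 5, 6}  B2 = {0, 4, 5, 6}  B3 = {0, 1, 5, 6}  B4 = {0, 2, 5, 6}  B5 = {4, 5, 6, 7}  B6 = {4, 5, 6, 8}
Tree: B1–B2, B2–B3, B2–B4, B1–B5, B5–B6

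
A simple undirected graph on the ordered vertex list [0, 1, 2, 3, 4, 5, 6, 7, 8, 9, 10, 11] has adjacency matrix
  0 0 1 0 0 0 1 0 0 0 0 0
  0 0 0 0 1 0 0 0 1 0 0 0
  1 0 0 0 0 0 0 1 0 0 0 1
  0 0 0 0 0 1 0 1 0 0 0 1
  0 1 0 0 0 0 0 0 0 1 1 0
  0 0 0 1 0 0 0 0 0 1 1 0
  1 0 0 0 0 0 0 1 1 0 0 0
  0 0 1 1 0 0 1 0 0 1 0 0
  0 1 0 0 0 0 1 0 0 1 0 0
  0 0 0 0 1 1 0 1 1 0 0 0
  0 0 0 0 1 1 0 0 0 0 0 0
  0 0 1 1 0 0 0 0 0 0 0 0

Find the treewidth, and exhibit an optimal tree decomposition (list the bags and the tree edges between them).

Treewidth 3.
One optimal decomposition is:
Bags: B1 = {1, 4, 8, 10}  B2 = {4, 8, 9, 10}  B3 = {5, 8, 9, 10}  B4 = {5, 6, 8, 9}  B5 = {5, 6, 7, 9}  B6 = {3, 5, 6, 7}  B7 = {0, 3, 6, 7}  B8 = {0, 2, 3, 7}  B9 = {0, 2, 3, 11}
Tree: B1–B2, B2–B3, B3–B4, B4–B5, B5–B6, B6–B7, B7–B8, B8–B9

The largest bag has 4 vertices, giving width 3; this decomposition certifies tw(G) ≤ 3. For the lower bound: the 4 vertex sets {1,4,10}, {8}, {9}, {3,5,6,7} are disjoint, each induces a connected subgraph, and every pair is joined by at least one edge of G. Contracting each set to a single vertex therefore yields K_{4} as a minor, and since treewidth is minor-monotone, tw(G) ≥ tw(K_{4}) = 3. Combining the bounds, tw(G) = 3.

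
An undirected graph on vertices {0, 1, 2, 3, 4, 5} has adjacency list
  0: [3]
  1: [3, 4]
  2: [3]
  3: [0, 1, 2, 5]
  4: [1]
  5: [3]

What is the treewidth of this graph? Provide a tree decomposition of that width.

Every bag has size at most 2, so the width is 2 − 1 = 1 and tw(G) ≤ 1. Any graph with an edge has treewidth ≥ 1, and G has the edge 3–2. Combining the bounds, tw(G) = 1.

Treewidth 1.
One optimal decomposition is:
Bags: B1 = {2, 3}  B2 = {1, 3}  B3 = {1, 4}  B4 = {0, 3}  B5 = {3, 5}
Tree: B1–B2, B2–B3, B2–B4, B2–B5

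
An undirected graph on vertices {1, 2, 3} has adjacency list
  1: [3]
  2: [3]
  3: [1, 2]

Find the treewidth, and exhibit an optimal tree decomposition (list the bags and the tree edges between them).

Treewidth 1.
One such decomposition:
Bags: B1 = {1, 3}  B2 = {2, 3}
Tree: B1–B2

The largest bag has 2 vertices, giving width 1; this decomposition certifies tw(G) ≤ 1. Any graph with an edge has treewidth ≥ 1, and G has the edge 3–1. Combining the bounds, tw(G) = 1.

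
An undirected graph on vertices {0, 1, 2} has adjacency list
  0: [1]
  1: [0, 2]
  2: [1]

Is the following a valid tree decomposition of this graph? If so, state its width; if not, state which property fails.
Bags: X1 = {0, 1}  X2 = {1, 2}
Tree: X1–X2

Vertex coverage: the bags together contain {0, 1, 2}, the full vertex set. Edge coverage: each edge of G has both endpoints in at least one bag. Running intersection: for every vertex, the bags containing it form a connected subtree. All three properties hold, so this is a valid tree decomposition of width max|bag| − 1 = 1, and hence tw(G) ≤ 1.

Yes; width 1.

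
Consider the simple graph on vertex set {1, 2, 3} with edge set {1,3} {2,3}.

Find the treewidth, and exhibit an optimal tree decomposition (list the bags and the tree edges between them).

Treewidth 1.
One optimal decomposition is:
Bags: B1 = {2, 3}  B2 = {1, 3}
Tree: B1–B2

Every bag has size at most 2, so the width is 2 − 1 = 1 and tw(G) ≤ 1. Since G has at least one edge (e.g. 2–3), it is not an edgeless graph, so tw(G) ≥ 1. The upper and lower bounds meet at 1, so that is the treewidth.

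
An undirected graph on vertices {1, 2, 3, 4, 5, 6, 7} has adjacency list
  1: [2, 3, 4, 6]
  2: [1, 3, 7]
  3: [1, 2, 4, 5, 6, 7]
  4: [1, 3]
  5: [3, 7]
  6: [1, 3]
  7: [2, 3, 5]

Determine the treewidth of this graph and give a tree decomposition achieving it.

Each bag holds 3 vertices, so the decomposition has width 2, which upper-bounds the treewidth. On the other hand G contains the 3-clique {1, 2, 3}. A clique must lie in a single bag of any decomposition, so no decomposition can have width below 2. Combining the bounds, tw(G) = 2.

Treewidth 2.
One optimal decomposition is:
Bags: B1 = {2, 3, 7}  B2 = {1, 2, 3}  B3 = {1, 3, 6}  B4 = {3, 5, 7}  B5 = {1, 3, 4}
Tree: B1–B2, B2–B3, B1–B4, B3–B5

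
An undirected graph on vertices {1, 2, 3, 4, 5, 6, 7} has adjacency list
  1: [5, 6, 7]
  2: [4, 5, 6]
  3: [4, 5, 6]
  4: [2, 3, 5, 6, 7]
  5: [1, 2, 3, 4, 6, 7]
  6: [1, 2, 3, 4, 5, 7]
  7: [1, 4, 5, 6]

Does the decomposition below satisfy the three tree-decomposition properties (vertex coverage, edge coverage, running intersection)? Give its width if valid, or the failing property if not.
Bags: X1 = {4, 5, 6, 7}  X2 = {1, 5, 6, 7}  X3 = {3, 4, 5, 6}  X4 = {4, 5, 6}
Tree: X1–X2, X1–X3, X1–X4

A tree decomposition must satisfy three properties: every vertex lies in some bag; for every edge, both endpoints lie together in some bag; and for every vertex, the bags containing it form a connected subtree. Here vertex 2 appears in no bag, so the decomposition is invalid.

No — vertex 2 appears in no bag.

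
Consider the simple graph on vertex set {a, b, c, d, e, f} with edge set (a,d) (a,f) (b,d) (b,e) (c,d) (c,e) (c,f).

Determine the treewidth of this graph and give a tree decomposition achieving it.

Each bag holds 3 vertices, so the decomposition has width 2, which upper-bounds the treewidth. Since a–f–c–d–a is a cycle in G, G is not acyclic. Forests are exactly the graphs of treewidth ≤ 1, so tw(G) ≥ 2. Hence tw(G) = 2 exactly.

Treewidth 2.
Bags: B1 = {a, d, f}  B2 = {c, d, f}  B3 = {b, c, d}  B4 = {b, c, e}
Tree: B1–B2, B2–B3, B3–B4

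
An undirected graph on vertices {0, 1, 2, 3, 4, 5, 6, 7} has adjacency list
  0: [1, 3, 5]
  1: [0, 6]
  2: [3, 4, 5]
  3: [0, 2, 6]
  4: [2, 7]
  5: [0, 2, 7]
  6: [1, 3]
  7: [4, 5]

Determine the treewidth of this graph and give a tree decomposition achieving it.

The largest bag has 3 vertices, giving width 2; this decomposition certifies tw(G) ≤ 2. For the lower bound, G contains the cycle 6–1–0–3–6, so G is not a forest; only forests have treewidth ≤ 1, hence tw(G) ≥ 2. Combining the bounds, tw(G) = 2.

Treewidth 2.
Bags: B1 = {1, 3, 6}  B2 = {0, 1, 3}  B3 = {0, 2, 3}  B4 = {0, 2, 5}  B5 = {2, 4, 5}  B6 = {4, 5, 7}
Tree: B1–B2, B2–B3, B3–B4, B4–B5, B5–B6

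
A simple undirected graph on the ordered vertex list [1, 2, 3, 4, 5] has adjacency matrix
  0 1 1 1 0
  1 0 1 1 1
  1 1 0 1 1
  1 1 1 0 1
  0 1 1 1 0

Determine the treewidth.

A width-3 tree decomposition is:
Bags: B1 = {2, 3, 4, 5}  B2 = {1, 2, 3, 4}
Tree: B1–B2
Each bag holds 4 vertices, so the decomposition has width 3, which upper-bounds the treewidth. For the lower bound, the 4 vertices {1, 2, 3, 4} are pairwise adjacent, and any tree decomposition puts a clique entirely inside one bag — forcing width ≥ 3. The upper and lower bounds meet at 3, so that is the treewidth.

3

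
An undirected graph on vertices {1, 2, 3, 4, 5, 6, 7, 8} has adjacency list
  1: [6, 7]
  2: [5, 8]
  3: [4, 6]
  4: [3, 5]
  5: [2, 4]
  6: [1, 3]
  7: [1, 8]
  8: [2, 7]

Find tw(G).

A width-2 tree decomposition is:
Bags: B1 = {2, 5, 8}  B2 = {5, 7, 8}  B3 = {1, 5, 7}  B4 = {1, 5, 6}  B5 = {3, 5, 6}  B6 = {3, 4, 5}
Tree: B1–B2, B2–B3, B3–B4, B4–B5, B5–B6
The largest bag has 3 vertices, giving width 2; this decomposition certifies tw(G) ≤ 2. Since 5–2–8–7–1–6–3–4–5 is a cycle in G, G is not acyclic. Forests are exactly the graphs of treewidth ≤ 1, so tw(G) ≥ 2. Combining the bounds, tw(G) = 2.

2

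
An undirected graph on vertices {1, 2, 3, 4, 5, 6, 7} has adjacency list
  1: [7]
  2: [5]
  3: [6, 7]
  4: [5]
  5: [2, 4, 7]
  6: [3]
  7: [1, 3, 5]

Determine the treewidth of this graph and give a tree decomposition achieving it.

Each bag holds 2 vertices, so the decomposition has width 1, which upper-bounds the treewidth. G has an edge, so its treewidth is at least 1. The upper and lower bounds meet at 1, so that is the treewidth.

Treewidth 1.
One such decomposition:
Bags: B1 = {3, 7}  B2 = {5, 7}  B3 = {1, 7}  B4 = {2, 5}  B5 = {4, 5}  B6 = {3, 6}
Tree: B1–B2, B1–B3, B2–B4, B4–B5, B1–B6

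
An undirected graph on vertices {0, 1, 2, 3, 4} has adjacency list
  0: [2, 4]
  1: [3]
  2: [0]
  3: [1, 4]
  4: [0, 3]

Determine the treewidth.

1

A width-1 tree decomposition is:
Bags: B1 = {0, 2}  B2 = {0, 4}  B3 = {3, 4}  B4 = {1, 3}
Tree: B1–B2, B2–B3, B3–B4
The largest bag has 2 vertices, giving width 1; this decomposition certifies tw(G) ≤ 1. Any graph with an edge has treewidth ≥ 1, and G has the edge 2–0. Combining the bounds, tw(G) = 1.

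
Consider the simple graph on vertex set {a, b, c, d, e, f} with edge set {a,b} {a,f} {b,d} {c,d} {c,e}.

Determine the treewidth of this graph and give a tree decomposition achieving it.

Each bag holds 2 vertices, so the decomposition has width 1, which upper-bounds the treewidth. G has an edge, so its treewidth is at least 1. Combining the bounds, tw(G) = 1.

Treewidth 1.
Bags: B1 = {a, f}  B2 = {a, b}  B3 = {b, d}  B4 = {c, d}  B5 = {c, e}
Tree: B1–B2, B2–B3, B3–B4, B4–B5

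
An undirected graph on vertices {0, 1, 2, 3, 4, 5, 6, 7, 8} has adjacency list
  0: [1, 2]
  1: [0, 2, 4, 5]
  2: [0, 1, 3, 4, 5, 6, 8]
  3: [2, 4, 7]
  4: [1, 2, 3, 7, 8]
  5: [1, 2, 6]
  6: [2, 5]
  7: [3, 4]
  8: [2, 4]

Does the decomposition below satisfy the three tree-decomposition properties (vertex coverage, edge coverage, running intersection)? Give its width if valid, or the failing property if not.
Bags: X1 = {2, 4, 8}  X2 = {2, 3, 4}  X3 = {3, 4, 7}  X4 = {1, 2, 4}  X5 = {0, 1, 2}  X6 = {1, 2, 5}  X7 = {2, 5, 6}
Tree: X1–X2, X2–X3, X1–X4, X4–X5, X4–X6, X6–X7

Checking the three conditions: (i) the bags cover all of {0, 1, 2, 3, 4, 5, 6, 7, 8}; (ii) for each edge, some bag contains both endpoints; (iii) the bags containing any fixed vertex form a subtree. All hold, so the decomposition is valid with width 3 − 1 = 2.

Yes; width 2.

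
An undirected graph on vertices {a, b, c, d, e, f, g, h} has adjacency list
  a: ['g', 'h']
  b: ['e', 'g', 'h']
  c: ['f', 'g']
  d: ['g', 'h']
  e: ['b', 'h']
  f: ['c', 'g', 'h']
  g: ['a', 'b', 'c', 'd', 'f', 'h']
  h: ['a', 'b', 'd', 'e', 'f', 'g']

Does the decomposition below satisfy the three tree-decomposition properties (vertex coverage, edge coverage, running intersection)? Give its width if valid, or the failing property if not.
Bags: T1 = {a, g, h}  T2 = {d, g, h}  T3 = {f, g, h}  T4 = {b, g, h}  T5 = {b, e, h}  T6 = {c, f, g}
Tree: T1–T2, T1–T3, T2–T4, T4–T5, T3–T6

Yes; width 2.

Every vertex of G appears in some bag (union = {a, b, c, d, e, f, g, h}); every edge is covered by a bag; and for each vertex v the set of bags containing v is connected in the bag tree. The decomposition is therefore valid. The largest bag has 3 vertices, so the width is 2.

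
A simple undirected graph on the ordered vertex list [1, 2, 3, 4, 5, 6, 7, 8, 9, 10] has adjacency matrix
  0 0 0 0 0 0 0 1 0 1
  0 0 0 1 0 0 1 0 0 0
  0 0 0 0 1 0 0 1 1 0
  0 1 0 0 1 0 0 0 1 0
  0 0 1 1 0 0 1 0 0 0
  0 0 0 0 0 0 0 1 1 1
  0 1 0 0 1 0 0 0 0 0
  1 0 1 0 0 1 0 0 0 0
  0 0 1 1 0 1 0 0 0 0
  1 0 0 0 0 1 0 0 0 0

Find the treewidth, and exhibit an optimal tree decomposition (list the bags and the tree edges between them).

Treewidth 2.
One optimal decomposition is:
Bags: B1 = {1, 6, 10}  B2 = {1, 6, 8}  B3 = {6, 8, 9}  B4 = {3, 8, 9}  B5 = {3, 4, 9}  B6 = {3, 4, 5}  B7 = {2, 4, 5}  B8 = {2, 5, 7}
Tree: B1–B2, B2–B3, B3–B4, B4–B5, B5–B6, B6–B7, B7–B8

Every bag has size at most 3, so the width is 3 − 1 = 2 and tw(G) ≤ 2. Since 10–1–8–6–10 is a cycle in G, G is not acyclic. Forests are exactly the graphs of treewidth ≤ 1, so tw(G) ≥ 2. Therefore the treewidth is 2.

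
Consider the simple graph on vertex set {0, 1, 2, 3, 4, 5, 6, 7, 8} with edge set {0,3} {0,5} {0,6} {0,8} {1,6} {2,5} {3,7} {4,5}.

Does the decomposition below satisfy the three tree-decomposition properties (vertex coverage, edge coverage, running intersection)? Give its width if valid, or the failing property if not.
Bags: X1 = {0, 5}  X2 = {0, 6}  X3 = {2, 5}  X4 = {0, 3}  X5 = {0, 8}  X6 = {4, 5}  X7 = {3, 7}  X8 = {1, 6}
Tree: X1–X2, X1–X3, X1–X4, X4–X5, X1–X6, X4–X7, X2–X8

Every vertex of G appears in some bag (union = {0, 1, 2, 3, 4, 5, 6, 7, 8}); every edge is covered by a bag; and for each vertex v the set of bags containing v is connected in the bag tree. The decomposition is therefore valid. The largest bag has 2 vertices, so the width is 1.

Yes; width 1.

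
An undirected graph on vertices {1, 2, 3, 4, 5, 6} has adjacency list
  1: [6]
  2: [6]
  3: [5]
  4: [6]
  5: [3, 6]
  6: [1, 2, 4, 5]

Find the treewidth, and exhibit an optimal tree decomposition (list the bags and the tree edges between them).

Treewidth 1.
Bags: B1 = {2, 6}  B2 = {5, 6}  B3 = {4, 6}  B4 = {1, 6}  B5 = {3, 5}
Tree: B1–B2, B2–B3, B1–B4, B2–B5

The largest bag has 2 vertices, giving width 1; this decomposition certifies tw(G) ≤ 1. G has an edge, so its treewidth is at least 1. Combining the bounds, tw(G) = 1.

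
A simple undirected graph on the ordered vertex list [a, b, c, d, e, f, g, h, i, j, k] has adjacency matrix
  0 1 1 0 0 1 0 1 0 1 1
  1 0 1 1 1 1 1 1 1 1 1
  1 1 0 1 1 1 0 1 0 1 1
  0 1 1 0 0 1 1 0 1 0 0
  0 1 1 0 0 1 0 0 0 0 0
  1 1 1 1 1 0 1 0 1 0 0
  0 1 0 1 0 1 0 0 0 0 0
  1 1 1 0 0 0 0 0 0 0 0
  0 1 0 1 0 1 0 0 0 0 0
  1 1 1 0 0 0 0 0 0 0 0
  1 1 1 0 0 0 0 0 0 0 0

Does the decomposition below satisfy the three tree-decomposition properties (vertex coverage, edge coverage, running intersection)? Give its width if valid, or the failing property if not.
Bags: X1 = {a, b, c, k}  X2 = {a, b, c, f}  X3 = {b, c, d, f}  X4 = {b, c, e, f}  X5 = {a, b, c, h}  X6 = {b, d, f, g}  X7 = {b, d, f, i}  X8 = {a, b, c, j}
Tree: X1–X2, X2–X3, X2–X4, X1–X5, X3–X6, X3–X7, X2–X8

Yes; width 3.

Every vertex of G appears in some bag (union = {a, b, c, d, e, f, g, h, i, j, k}); every edge is covered by a bag; and for each vertex v the set of bags containing v is connected in the bag tree. The decomposition is therefore valid. The largest bag has 4 vertices, so the width is 3.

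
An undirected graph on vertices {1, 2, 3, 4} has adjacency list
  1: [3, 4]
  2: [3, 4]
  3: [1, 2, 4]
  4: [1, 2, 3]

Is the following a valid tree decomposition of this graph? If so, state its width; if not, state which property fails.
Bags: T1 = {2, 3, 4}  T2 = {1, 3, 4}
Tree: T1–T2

Vertex coverage: the bags together contain {1, 2, 3, 4}, the full vertex set. Edge coverage: each edge of G has both endpoints in at least one bag. Running intersection: for every vertex, the bags containing it form a connected subtree. All three properties hold, so this is a valid tree decomposition of width max|bag| − 1 = 2, and hence tw(G) ≤ 2.

Yes; width 2.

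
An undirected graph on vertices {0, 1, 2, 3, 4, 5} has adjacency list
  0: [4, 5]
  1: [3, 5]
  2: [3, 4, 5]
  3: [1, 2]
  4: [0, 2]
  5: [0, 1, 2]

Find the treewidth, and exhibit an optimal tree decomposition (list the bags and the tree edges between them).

Treewidth 2.
One such decomposition:
Bags: B1 = {1, 3, 5}  B2 = {2, 3, 5}  B3 = {0, 2, 5}  B4 = {0, 2, 4}
Tree: B1–B2, B2–B3, B3–B4

Every bag has size at most 3, so the width is 3 − 1 = 2 and tw(G) ≤ 2. Since 1–3–2–5–1 is a cycle in G, G is not acyclic. Forests are exactly the graphs of treewidth ≤ 1, so tw(G) ≥ 2. Hence tw(G) = 2 exactly.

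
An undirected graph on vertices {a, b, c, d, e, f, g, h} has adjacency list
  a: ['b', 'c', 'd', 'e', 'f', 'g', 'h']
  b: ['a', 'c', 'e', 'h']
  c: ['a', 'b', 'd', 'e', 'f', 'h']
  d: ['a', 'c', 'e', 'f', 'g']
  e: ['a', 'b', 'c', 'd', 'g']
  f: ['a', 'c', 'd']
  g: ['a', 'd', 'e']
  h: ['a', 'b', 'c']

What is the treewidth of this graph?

A width-3 tree decomposition is:
Bags: B1 = {a, c, d, e}  B2 = {a, b, c, e}  B3 = {a, c, d, f}  B4 = {a, b, c, h}  B5 = {a, d, e, g}
Tree: B1–B2, B1–B3, B2–B4, B1–B5
Each bag holds 4 vertices, so the decomposition has width 3, which upper-bounds the treewidth. Conversely, {a, d, e, g} is a clique of size 4, and the vertices of any clique must share a bag in every tree decomposition; so some bag has ≥ 4 vertices and tw(G) ≥ 3. Hence tw(G) = 3 exactly.

3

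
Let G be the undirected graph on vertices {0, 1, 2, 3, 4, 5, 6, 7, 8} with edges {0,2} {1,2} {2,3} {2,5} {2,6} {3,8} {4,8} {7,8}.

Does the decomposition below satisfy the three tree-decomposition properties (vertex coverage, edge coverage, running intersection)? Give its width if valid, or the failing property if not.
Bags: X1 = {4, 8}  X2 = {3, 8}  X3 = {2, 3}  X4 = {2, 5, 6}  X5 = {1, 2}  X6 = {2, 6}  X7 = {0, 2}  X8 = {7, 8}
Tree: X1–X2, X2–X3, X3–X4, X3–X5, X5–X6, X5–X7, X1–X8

No — bags containing vertex 6 are not connected in the tree.

A tree decomposition must satisfy three properties: every vertex lies in some bag; for every edge, both endpoints lie together in some bag; and for every vertex, the bags containing it form a connected subtree. Here bags containing vertex 6 are not connected in the tree, so the decomposition is invalid.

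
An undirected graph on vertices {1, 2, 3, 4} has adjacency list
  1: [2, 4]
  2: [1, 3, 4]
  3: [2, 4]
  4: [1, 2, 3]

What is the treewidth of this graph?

A width-2 tree decomposition is:
Bags: B1 = {2, 3, 4}  B2 = {1, 2, 4}
Tree: B1–B2
Each bag holds 3 vertices, so the decomposition has width 2, which upper-bounds the treewidth. For the lower bound, the 3 vertices {1, 2, 4} are pairwise adjacent, and any tree decomposition puts a clique entirely inside one bag — forcing width ≥ 2. Combining the bounds, tw(G) = 2.

2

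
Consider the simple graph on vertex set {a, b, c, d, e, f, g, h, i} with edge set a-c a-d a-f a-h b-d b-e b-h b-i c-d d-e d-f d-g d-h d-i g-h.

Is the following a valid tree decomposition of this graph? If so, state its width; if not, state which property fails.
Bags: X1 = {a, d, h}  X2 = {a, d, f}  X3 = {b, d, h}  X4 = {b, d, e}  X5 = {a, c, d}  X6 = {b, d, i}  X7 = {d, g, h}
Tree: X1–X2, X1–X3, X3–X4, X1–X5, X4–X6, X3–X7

Every vertex of G appears in some bag (union = {a, b, c, d, e, f, g, h, i}); every edge is covered by a bag; and for each vertex v the set of bags containing v is connected in the bag tree. The decomposition is therefore valid. The largest bag has 3 vertices, so the width is 2.

Yes; width 2.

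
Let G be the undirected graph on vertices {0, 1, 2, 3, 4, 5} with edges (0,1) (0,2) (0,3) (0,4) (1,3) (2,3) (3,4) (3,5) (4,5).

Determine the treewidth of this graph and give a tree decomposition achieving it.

Each bag holds 3 vertices, so the decomposition has width 2, which upper-bounds the treewidth. On the other hand G contains the 3-clique {0, 1, 3}. A clique must lie in a single bag of any decomposition, so no decomposition can have width below 2. The upper and lower bounds meet at 2, so that is the treewidth.

Treewidth 2.
Bags: B1 = {0, 3, 4}  B2 = {3, 4, 5}  B3 = {0, 1, 3}  B4 = {0, 2, 3}
Tree: B1–B2, B1–B3, B1–B4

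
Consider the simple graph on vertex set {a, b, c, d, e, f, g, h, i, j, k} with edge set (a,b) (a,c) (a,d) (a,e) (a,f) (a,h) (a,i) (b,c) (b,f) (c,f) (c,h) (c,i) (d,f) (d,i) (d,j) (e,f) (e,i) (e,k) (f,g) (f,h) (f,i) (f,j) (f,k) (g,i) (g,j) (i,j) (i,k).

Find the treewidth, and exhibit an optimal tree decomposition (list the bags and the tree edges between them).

The largest bag has 4 vertices, giving width 3; this decomposition certifies tw(G) ≤ 3. Conversely, {a, c, f, h} is a clique of size 4, and the vertices of any clique must share a bag in every tree decomposition; so some bag has ≥ 4 vertices and tw(G) ≥ 3. Combining the bounds, tw(G) = 3.

Treewidth 3.
One optimal decomposition is:
Bags: B1 = {a, d, f, i}  B2 = {a, e, f, i}  B3 = {a, c, f, i}  B4 = {a, b, c, f}  B5 = {d, f, i, j}  B6 = {e, f, i, k}  B7 = {a, c, f, h}  B8 = {f, g, i, j}
Tree: B1–B2, B2–B3, B3–B4, B1–B5, B2–B6, B4–B7, B5–B8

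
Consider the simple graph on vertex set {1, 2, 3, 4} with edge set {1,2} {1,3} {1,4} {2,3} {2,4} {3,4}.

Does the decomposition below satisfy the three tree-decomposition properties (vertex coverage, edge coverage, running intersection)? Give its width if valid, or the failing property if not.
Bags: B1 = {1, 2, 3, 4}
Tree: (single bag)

Vertex coverage: the bags together contain {1, 2, 3, 4}, the full vertex set. Edge coverage: each edge of G has both endpoints in at least one bag. Running intersection: for every vertex, the bags containing it form a connected subtree. All three properties hold, so this is a valid tree decomposition of width max|bag| − 1 = 3, and hence tw(G) ≤ 3.

Yes; width 3.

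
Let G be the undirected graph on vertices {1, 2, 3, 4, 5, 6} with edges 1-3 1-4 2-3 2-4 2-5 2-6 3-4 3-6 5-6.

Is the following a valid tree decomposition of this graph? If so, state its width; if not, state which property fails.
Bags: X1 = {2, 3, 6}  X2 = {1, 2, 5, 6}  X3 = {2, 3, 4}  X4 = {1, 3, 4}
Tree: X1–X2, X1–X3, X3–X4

No — bags containing vertex 1 are not connected in the tree.

A tree decomposition must satisfy three properties: every vertex lies in some bag; for every edge, both endpoints lie together in some bag; and for every vertex, the bags containing it form a connected subtree. Here bags containing vertex 1 are not connected in the tree, so the decomposition is invalid.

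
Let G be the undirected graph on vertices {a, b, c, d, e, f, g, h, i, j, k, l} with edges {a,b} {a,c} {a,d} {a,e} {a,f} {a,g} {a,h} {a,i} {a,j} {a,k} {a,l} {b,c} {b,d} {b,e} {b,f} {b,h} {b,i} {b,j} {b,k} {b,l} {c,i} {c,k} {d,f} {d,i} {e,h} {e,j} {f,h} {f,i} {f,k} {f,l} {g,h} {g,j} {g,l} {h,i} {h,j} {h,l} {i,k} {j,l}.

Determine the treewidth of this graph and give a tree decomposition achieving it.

Treewidth 4.
Bags: B1 = {a, b, f, h, l}  B2 = {a, b, f, h, i}  B3 = {a, b, d, f, i}  B4 = {a, b, f, i, k}  B5 = {a, b, h, j, l}  B6 = {a, g, h, j, l}  B7 = {a, b, e, h, j}  B8 = {a, b, c, i, k}
Tree: B1–B2, B2–B3, B2–B4, B1–B5, B5–B6, B5–B7, B4–B8

Every bag has size at most 5, so the width is 5 − 1 = 4 and tw(G) ≤ 4. For the lower bound, the 5 vertices {a, g, h, j, l} are pairwise adjacent, and any tree decomposition puts a clique entirely inside one bag — forcing width ≥ 4. Combining the bounds, tw(G) = 4.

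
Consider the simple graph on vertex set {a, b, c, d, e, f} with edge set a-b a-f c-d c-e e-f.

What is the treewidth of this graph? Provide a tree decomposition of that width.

Treewidth 1.
Bags: B1 = {a, b}  B2 = {a, f}  B3 = {e, f}  B4 = {c, e}  B5 = {c, d}
Tree: B1–B2, B2–B3, B3–B4, B4–B5

Each bag holds 2 vertices, so the decomposition has width 1, which upper-bounds the treewidth. G has an edge, so its treewidth is at least 1. Combining the bounds, tw(G) = 1.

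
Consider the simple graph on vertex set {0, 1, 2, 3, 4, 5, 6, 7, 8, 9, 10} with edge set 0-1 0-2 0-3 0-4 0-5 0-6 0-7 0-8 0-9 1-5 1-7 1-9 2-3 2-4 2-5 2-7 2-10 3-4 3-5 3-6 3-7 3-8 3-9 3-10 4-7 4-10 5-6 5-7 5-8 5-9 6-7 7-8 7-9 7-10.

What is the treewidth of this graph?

4

A width-4 tree decomposition is:
Bags: B1 = {0, 3, 5, 7, 8}  B2 = {0, 3, 5, 7, 9}  B3 = {0, 2, 3, 5, 7}  B4 = {0, 2, 3, 4, 7}  B5 = {0, 3, 5, 6, 7}  B6 = {2, 3, 4, 7, 10}  B7 = {0, 1, 5, 7, 9}
Tree: B1–B2, B2–B3, B3–B4, B1–B5, B4–B6, B2–B7
The largest bag has 5 vertices, giving width 4; this decomposition certifies tw(G) ≤ 4. On the other hand G contains the 5-clique {0, 1, 5, 7, 9}. A clique must lie in a single bag of any decomposition, so no decomposition can have width below 4. Therefore the treewidth is 4.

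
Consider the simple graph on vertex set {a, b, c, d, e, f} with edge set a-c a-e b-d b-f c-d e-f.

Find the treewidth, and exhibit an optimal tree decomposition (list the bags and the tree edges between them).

Treewidth 2.
Bags: B1 = {b, c, d}  B2 = {a, b, c}  B3 = {a, b, e}  B4 = {b, e, f}
Tree: B1–B2, B2–B3, B3–B4

Every bag has size at most 3, so the width is 3 − 1 = 2 and tw(G) ≤ 2. Since b–d–c–a–e–f–b is a cycle in G, G is not acyclic. Forests are exactly the graphs of treewidth ≤ 1, so tw(G) ≥ 2. Combining the bounds, tw(G) = 2.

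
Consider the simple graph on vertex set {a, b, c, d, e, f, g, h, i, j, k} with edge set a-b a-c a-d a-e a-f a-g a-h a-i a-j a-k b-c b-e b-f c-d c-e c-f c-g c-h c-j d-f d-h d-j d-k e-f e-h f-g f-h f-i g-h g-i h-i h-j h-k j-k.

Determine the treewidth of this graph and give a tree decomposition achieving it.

Treewidth 4.
Bags: B1 = {a, c, d, f, h}  B2 = {a, c, d, h, j}  B3 = {a, c, e, f, h}  B4 = {a, c, f, g, h}  B5 = {a, f, g, h, i}  B6 = {a, d, h, j, k}  B7 = {a, b, c, e, f}
Tree: B1–B2, B1–B3, B3–B4, B4–B5, B2–B6, B3–B7

Each bag holds 5 vertices, so the decomposition has width 4, which upper-bounds the treewidth. On the other hand G contains the 5-clique {a, c, d, h, j}. A clique must lie in a single bag of any decomposition, so no decomposition can have width below 4. The upper and lower bounds meet at 4, so that is the treewidth.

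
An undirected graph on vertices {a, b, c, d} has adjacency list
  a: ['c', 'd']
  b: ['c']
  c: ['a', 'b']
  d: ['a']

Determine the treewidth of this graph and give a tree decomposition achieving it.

The largest bag has 2 vertices, giving width 1; this decomposition certifies tw(G) ≤ 1. Any graph with an edge has treewidth ≥ 1, and G has the edge b–c. Therefore the treewidth is 1.

Treewidth 1.
One optimal decomposition is:
Bags: B1 = {b, c}  B2 = {a, c}  B3 = {a, d}
Tree: B1–B2, B2–B3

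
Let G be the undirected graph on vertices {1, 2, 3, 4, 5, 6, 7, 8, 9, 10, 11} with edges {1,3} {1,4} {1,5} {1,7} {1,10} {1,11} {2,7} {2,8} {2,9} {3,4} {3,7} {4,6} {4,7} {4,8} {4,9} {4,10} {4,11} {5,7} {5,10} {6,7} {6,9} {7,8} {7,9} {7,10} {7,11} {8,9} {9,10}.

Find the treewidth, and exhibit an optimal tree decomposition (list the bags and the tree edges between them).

Treewidth 3.
One such decomposition:
Bags: B1 = {1, 4, 7, 10}  B2 = {4, 7, 9, 10}  B3 = {1, 4, 7, 11}  B4 = {4, 6, 7, 9}  B5 = {4, 7, 8, 9}  B6 = {1, 3, 4, 7}  B7 = {2, 7, 8, 9}  B8 = {1, 5, 7, 10}
Tree: B1–B2, B1–B3, B2–B4, B4–B5, B3–B6, B5–B7, B1–B8

Every bag has size at most 4, so the width is 4 − 1 = 3 and tw(G) ≤ 3. Conversely, {2, 7, 8, 9} is a clique of size 4, and the vertices of any clique must share a bag in every tree decomposition; so some bag has ≥ 4 vertices and tw(G) ≥ 3. Hence tw(G) = 3 exactly.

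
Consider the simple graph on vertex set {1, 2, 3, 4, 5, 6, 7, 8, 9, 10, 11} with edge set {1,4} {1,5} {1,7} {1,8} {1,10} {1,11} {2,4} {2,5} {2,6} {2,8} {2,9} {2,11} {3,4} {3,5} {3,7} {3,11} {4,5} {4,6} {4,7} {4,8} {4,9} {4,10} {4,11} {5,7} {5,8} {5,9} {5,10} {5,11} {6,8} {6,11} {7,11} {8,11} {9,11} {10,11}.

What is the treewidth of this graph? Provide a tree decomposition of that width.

Treewidth 4.
Bags: B1 = {1, 4, 5, 7, 11}  B2 = {1, 4, 5, 8, 11}  B3 = {2, 4, 5, 8, 11}  B4 = {3, 4, 5, 7, 11}  B5 = {1, 4, 5, 10, 11}  B6 = {2, 4, 5, 9, 11}  B7 = {2, 4, 6, 8, 11}
Tree: B1–B2, B2–B3, B1–B4, B1–B5, B3–B6, B3–B7

Each bag holds 5 vertices, so the decomposition has width 4, which upper-bounds the treewidth. Conversely, {1, 4, 5, 8, 11} is a clique of size 5, and the vertices of any clique must share a bag in every tree decomposition; so some bag has ≥ 5 vertices and tw(G) ≥ 4. Hence tw(G) = 4 exactly.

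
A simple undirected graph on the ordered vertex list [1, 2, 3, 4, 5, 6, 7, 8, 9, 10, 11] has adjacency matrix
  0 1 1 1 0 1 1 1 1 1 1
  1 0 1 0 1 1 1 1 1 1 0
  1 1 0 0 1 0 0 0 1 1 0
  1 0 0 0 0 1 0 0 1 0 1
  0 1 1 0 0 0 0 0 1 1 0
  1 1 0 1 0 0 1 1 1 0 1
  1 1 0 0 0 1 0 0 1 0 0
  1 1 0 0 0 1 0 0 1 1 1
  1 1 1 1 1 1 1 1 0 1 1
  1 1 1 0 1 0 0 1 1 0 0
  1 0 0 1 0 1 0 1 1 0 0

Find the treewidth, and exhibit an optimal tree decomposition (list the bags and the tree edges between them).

Treewidth 4.
One such decomposition:
Bags: B1 = {1, 2, 8, 9, 10}  B2 = {1, 2, 6, 8, 9}  B3 = {1, 6, 8, 9, 11}  B4 = {1, 2, 3, 9, 10}  B5 = {2, 3, 5, 9, 10}  B6 = {1, 4, 6, 9, 11}  B7 = {1, 2, 6, 7, 9}
Tree: B1–B2, B2–B3, B1–B4, B4–B5, B3–B6, B2–B7

Each bag holds 5 vertices, so the decomposition has width 4, which upper-bounds the treewidth. Conversely, {1, 2, 8, 9, 10} is a clique of size 5, and the vertices of any clique must share a bag in every tree decomposition; so some bag has ≥ 5 vertices and tw(G) ≥ 4. The upper and lower bounds meet at 4, so that is the treewidth.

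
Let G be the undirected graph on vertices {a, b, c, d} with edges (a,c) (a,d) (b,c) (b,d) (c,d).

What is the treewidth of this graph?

2

A width-2 tree decomposition is:
Bags: B1 = {b, c, d}  B2 = {a, c, d}
Tree: B1–B2
Each bag holds 3 vertices, so the decomposition has width 2, which upper-bounds the treewidth. On the other hand G contains the 3-clique {a, c, d}. A clique must lie in a single bag of any decomposition, so no decomposition can have width below 2. Combining the bounds, tw(G) = 2.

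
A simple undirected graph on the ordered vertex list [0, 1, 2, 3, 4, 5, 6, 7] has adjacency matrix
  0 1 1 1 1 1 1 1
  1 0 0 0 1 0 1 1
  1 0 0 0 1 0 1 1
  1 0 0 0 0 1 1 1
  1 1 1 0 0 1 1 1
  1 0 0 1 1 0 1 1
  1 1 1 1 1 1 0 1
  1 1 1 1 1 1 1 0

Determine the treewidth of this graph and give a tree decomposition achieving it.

Treewidth 4.
One such decomposition:
Bags: B1 = {0, 4, 5, 6, 7}  B2 = {0, 3, 5, 6, 7}  B3 = {0, 2, 4, 6, 7}  B4 = {0, 1, 4, 6, 7}
Tree: B1–B2, B1–B3, B1–B4

Every bag has size at most 5, so the width is 5 − 1 = 4 and tw(G) ≤ 4. On the other hand G contains the 5-clique {0, 3, 5, 6, 7}. A clique must lie in a single bag of any decomposition, so no decomposition can have width below 4. The upper and lower bounds meet at 4, so that is the treewidth.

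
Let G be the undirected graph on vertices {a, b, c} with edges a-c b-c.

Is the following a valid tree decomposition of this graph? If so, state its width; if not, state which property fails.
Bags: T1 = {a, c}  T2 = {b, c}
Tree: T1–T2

Every vertex of G appears in some bag (union = {a, b, c}); every edge is covered by a bag; and for each vertex v the set of bags containing v is connected in the bag tree. The decomposition is therefore valid. The largest bag has 2 vertices, so the width is 1.

Yes; width 1.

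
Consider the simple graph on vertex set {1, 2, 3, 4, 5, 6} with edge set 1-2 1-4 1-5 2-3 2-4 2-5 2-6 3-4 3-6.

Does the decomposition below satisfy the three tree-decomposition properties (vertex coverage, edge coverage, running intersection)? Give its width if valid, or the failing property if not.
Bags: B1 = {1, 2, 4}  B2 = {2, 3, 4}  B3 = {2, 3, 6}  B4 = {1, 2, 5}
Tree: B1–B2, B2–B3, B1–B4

Yes; width 2.

Vertex coverage: the bags together contain {1, 2, 3, 4, 5, 6}, the full vertex set. Edge coverage: each edge of G has both endpoints in at least one bag. Running intersection: for every vertex, the bags containing it form a connected subtree. All three properties hold, so this is a valid tree decomposition of width max|bag| − 1 = 2, and hence tw(G) ≤ 2.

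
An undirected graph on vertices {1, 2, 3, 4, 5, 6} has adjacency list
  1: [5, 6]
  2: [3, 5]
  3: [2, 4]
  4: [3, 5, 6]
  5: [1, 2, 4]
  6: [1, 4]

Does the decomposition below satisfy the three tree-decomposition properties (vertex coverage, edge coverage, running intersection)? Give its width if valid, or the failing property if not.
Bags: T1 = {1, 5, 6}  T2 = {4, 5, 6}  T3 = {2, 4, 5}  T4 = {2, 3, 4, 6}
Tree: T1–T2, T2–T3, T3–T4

A tree decomposition must satisfy three properties: every vertex lies in some bag; for every edge, both endpoints lie together in some bag; and for every vertex, the bags containing it form a connected subtree. Here bags containing vertex 6 are not connected in the tree, so the decomposition is invalid.

No — bags containing vertex 6 are not connected in the tree.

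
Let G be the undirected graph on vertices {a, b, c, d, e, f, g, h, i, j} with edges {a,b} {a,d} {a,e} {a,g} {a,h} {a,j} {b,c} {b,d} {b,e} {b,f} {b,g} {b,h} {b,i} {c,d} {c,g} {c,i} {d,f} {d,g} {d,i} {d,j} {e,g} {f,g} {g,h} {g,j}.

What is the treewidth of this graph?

A width-3 tree decomposition is:
Bags: B1 = {a, b, d, g}  B2 = {a, d, g, j}  B3 = {a, b, e, g}  B4 = {b, d, f, g}  B5 = {b, c, d, g}  B6 = {a, b, g, h}  B7 = {b, c, d, i}
Tree: B1–B2, B1–B3, B1–B4, B4–B5, B1–B6, B5–B7
Every bag has size at most 4, so the width is 4 − 1 = 3 and tw(G) ≤ 3. Conversely, {a, d, g, j} is a clique of size 4, and the vertices of any clique must share a bag in every tree decomposition; so some bag has ≥ 4 vertices and tw(G) ≥ 3. Combining the bounds, tw(G) = 3.

3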